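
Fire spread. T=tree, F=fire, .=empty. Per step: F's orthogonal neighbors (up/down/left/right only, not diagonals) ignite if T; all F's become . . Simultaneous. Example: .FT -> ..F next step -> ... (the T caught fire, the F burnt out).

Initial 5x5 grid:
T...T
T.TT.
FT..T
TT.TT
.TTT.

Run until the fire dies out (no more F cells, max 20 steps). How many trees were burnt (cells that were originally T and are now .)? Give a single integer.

Step 1: +3 fires, +1 burnt (F count now 3)
Step 2: +2 fires, +3 burnt (F count now 2)
Step 3: +1 fires, +2 burnt (F count now 1)
Step 4: +1 fires, +1 burnt (F count now 1)
Step 5: +1 fires, +1 burnt (F count now 1)
Step 6: +1 fires, +1 burnt (F count now 1)
Step 7: +1 fires, +1 burnt (F count now 1)
Step 8: +1 fires, +1 burnt (F count now 1)
Step 9: +0 fires, +1 burnt (F count now 0)
Fire out after step 9
Initially T: 14, now '.': 22
Total burnt (originally-T cells now '.'): 11

Answer: 11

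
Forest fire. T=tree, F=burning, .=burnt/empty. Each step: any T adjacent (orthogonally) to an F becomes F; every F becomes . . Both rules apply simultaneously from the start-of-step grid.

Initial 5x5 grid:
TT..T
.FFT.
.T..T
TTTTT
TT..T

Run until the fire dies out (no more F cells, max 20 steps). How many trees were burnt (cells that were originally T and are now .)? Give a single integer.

Step 1: +3 fires, +2 burnt (F count now 3)
Step 2: +2 fires, +3 burnt (F count now 2)
Step 3: +3 fires, +2 burnt (F count now 3)
Step 4: +2 fires, +3 burnt (F count now 2)
Step 5: +1 fires, +2 burnt (F count now 1)
Step 6: +2 fires, +1 burnt (F count now 2)
Step 7: +0 fires, +2 burnt (F count now 0)
Fire out after step 7
Initially T: 14, now '.': 24
Total burnt (originally-T cells now '.'): 13

Answer: 13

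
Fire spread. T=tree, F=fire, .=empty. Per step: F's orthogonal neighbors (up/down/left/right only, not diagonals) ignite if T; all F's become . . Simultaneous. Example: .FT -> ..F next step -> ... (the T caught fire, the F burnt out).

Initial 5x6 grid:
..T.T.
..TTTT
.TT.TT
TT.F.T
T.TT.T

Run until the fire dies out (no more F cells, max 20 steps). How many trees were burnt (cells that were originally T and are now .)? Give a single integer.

Step 1: +1 fires, +1 burnt (F count now 1)
Step 2: +1 fires, +1 burnt (F count now 1)
Step 3: +0 fires, +1 burnt (F count now 0)
Fire out after step 3
Initially T: 17, now '.': 15
Total burnt (originally-T cells now '.'): 2

Answer: 2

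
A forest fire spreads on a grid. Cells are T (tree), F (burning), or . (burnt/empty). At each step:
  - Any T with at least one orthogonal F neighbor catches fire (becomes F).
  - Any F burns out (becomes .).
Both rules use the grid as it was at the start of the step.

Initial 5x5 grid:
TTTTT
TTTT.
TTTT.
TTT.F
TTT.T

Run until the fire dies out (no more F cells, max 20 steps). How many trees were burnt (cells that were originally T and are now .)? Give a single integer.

Answer: 1

Derivation:
Step 1: +1 fires, +1 burnt (F count now 1)
Step 2: +0 fires, +1 burnt (F count now 0)
Fire out after step 2
Initially T: 20, now '.': 6
Total burnt (originally-T cells now '.'): 1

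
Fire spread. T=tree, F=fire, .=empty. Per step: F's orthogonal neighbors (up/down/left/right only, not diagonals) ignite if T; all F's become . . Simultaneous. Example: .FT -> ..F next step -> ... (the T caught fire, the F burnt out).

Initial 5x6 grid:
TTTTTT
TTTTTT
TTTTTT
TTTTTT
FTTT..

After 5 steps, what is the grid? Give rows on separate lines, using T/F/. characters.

Step 1: 2 trees catch fire, 1 burn out
  TTTTTT
  TTTTTT
  TTTTTT
  FTTTTT
  .FTT..
Step 2: 3 trees catch fire, 2 burn out
  TTTTTT
  TTTTTT
  FTTTTT
  .FTTTT
  ..FT..
Step 3: 4 trees catch fire, 3 burn out
  TTTTTT
  FTTTTT
  .FTTTT
  ..FTTT
  ...F..
Step 4: 4 trees catch fire, 4 burn out
  FTTTTT
  .FTTTT
  ..FTTT
  ...FTT
  ......
Step 5: 4 trees catch fire, 4 burn out
  .FTTTT
  ..FTTT
  ...FTT
  ....FT
  ......

.FTTTT
..FTTT
...FTT
....FT
......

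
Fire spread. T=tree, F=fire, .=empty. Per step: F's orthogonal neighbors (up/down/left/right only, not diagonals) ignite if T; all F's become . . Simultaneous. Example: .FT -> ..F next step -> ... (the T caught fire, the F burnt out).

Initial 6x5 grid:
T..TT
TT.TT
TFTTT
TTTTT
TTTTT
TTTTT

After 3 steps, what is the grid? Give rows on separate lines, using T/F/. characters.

Step 1: 4 trees catch fire, 1 burn out
  T..TT
  TF.TT
  F.FTT
  TFTTT
  TTTTT
  TTTTT
Step 2: 5 trees catch fire, 4 burn out
  T..TT
  F..TT
  ...FT
  F.FTT
  TFTTT
  TTTTT
Step 3: 7 trees catch fire, 5 burn out
  F..TT
  ...FT
  ....F
  ...FT
  F.FTT
  TFTTT

F..TT
...FT
....F
...FT
F.FTT
TFTTT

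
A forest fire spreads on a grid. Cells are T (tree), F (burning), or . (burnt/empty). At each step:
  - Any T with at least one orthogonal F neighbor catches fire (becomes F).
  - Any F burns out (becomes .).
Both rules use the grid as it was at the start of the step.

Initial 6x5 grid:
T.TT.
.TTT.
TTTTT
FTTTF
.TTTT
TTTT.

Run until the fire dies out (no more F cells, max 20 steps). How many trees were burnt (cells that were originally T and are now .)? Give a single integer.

Step 1: +5 fires, +2 burnt (F count now 5)
Step 2: +5 fires, +5 burnt (F count now 5)
Step 3: +6 fires, +5 burnt (F count now 6)
Step 4: +4 fires, +6 burnt (F count now 4)
Step 5: +1 fires, +4 burnt (F count now 1)
Step 6: +0 fires, +1 burnt (F count now 0)
Fire out after step 6
Initially T: 22, now '.': 29
Total burnt (originally-T cells now '.'): 21

Answer: 21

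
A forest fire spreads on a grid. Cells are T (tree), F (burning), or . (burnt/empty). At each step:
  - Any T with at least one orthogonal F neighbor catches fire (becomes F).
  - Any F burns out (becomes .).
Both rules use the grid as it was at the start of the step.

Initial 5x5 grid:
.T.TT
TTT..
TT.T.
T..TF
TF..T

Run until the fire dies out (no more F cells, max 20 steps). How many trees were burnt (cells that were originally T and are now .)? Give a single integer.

Step 1: +3 fires, +2 burnt (F count now 3)
Step 2: +2 fires, +3 burnt (F count now 2)
Step 3: +1 fires, +2 burnt (F count now 1)
Step 4: +2 fires, +1 burnt (F count now 2)
Step 5: +1 fires, +2 burnt (F count now 1)
Step 6: +2 fires, +1 burnt (F count now 2)
Step 7: +0 fires, +2 burnt (F count now 0)
Fire out after step 7
Initially T: 13, now '.': 23
Total burnt (originally-T cells now '.'): 11

Answer: 11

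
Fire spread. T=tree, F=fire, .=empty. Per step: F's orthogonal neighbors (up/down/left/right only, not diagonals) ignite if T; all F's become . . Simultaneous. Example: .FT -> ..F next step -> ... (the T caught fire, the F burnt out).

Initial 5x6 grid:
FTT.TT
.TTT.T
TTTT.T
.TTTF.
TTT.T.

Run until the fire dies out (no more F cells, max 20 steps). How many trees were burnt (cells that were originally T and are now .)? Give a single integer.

Step 1: +3 fires, +2 burnt (F count now 3)
Step 2: +4 fires, +3 burnt (F count now 4)
Step 3: +6 fires, +4 burnt (F count now 6)
Step 4: +2 fires, +6 burnt (F count now 2)
Step 5: +1 fires, +2 burnt (F count now 1)
Step 6: +0 fires, +1 burnt (F count now 0)
Fire out after step 6
Initially T: 20, now '.': 26
Total burnt (originally-T cells now '.'): 16

Answer: 16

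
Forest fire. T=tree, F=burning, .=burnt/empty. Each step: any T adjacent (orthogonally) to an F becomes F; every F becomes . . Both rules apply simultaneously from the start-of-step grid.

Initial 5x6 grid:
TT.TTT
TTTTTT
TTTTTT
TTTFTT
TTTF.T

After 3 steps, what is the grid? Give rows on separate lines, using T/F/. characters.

Step 1: 4 trees catch fire, 2 burn out
  TT.TTT
  TTTTTT
  TTTFTT
  TTF.FT
  TTF..T
Step 2: 6 trees catch fire, 4 burn out
  TT.TTT
  TTTFTT
  TTF.FT
  TF...F
  TF...T
Step 3: 8 trees catch fire, 6 burn out
  TT.FTT
  TTF.FT
  TF...F
  F.....
  F....F

TT.FTT
TTF.FT
TF...F
F.....
F....F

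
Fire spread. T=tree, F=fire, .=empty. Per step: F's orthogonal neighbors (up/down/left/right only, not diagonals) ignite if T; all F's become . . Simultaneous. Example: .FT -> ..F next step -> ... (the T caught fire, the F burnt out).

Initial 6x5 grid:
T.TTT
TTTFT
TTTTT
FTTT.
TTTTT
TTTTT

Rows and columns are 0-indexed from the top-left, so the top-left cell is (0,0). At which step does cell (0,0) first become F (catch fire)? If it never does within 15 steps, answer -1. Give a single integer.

Step 1: cell (0,0)='T' (+7 fires, +2 burnt)
Step 2: cell (0,0)='T' (+11 fires, +7 burnt)
Step 3: cell (0,0)='F' (+4 fires, +11 burnt)
  -> target ignites at step 3
Step 4: cell (0,0)='.' (+3 fires, +4 burnt)
Step 5: cell (0,0)='.' (+1 fires, +3 burnt)
Step 6: cell (0,0)='.' (+0 fires, +1 burnt)
  fire out at step 6

3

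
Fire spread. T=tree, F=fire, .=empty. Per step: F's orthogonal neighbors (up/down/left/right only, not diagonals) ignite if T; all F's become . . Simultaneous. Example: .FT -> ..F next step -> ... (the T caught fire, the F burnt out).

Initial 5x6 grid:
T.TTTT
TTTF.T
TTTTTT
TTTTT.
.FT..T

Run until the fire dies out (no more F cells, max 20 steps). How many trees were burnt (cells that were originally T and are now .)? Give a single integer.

Step 1: +5 fires, +2 burnt (F count now 5)
Step 2: +9 fires, +5 burnt (F count now 9)
Step 3: +5 fires, +9 burnt (F count now 5)
Step 4: +2 fires, +5 burnt (F count now 2)
Step 5: +0 fires, +2 burnt (F count now 0)
Fire out after step 5
Initially T: 22, now '.': 29
Total burnt (originally-T cells now '.'): 21

Answer: 21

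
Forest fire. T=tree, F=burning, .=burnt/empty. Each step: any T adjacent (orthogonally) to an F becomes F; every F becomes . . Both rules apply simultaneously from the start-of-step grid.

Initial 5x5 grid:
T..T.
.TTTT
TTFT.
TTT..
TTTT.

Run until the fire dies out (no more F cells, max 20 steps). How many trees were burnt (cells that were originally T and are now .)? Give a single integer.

Step 1: +4 fires, +1 burnt (F count now 4)
Step 2: +5 fires, +4 burnt (F count now 5)
Step 3: +5 fires, +5 burnt (F count now 5)
Step 4: +1 fires, +5 burnt (F count now 1)
Step 5: +0 fires, +1 burnt (F count now 0)
Fire out after step 5
Initially T: 16, now '.': 24
Total burnt (originally-T cells now '.'): 15

Answer: 15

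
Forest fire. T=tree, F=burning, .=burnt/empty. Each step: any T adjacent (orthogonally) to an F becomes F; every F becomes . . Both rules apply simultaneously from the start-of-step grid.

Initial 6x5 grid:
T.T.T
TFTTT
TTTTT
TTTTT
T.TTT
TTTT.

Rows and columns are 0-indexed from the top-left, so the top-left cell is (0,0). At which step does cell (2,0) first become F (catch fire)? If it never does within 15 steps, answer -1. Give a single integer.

Step 1: cell (2,0)='T' (+3 fires, +1 burnt)
Step 2: cell (2,0)='F' (+6 fires, +3 burnt)
  -> target ignites at step 2
Step 3: cell (2,0)='.' (+4 fires, +6 burnt)
Step 4: cell (2,0)='.' (+5 fires, +4 burnt)
Step 5: cell (2,0)='.' (+4 fires, +5 burnt)
Step 6: cell (2,0)='.' (+3 fires, +4 burnt)
Step 7: cell (2,0)='.' (+0 fires, +3 burnt)
  fire out at step 7

2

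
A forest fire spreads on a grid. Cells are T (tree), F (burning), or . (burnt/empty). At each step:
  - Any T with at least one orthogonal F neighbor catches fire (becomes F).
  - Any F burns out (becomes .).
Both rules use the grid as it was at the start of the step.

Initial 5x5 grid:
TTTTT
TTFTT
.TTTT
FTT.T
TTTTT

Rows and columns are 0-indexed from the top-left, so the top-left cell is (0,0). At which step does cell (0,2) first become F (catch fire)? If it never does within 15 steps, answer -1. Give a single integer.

Step 1: cell (0,2)='F' (+6 fires, +2 burnt)
  -> target ignites at step 1
Step 2: cell (0,2)='.' (+8 fires, +6 burnt)
Step 3: cell (0,2)='.' (+4 fires, +8 burnt)
Step 4: cell (0,2)='.' (+2 fires, +4 burnt)
Step 5: cell (0,2)='.' (+1 fires, +2 burnt)
Step 6: cell (0,2)='.' (+0 fires, +1 burnt)
  fire out at step 6

1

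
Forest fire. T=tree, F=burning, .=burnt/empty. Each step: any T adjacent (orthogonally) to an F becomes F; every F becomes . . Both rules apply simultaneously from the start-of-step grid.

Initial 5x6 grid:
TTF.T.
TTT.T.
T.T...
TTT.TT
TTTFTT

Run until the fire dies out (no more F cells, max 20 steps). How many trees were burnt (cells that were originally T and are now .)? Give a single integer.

Step 1: +4 fires, +2 burnt (F count now 4)
Step 2: +7 fires, +4 burnt (F count now 7)
Step 3: +4 fires, +7 burnt (F count now 4)
Step 4: +2 fires, +4 burnt (F count now 2)
Step 5: +0 fires, +2 burnt (F count now 0)
Fire out after step 5
Initially T: 19, now '.': 28
Total burnt (originally-T cells now '.'): 17

Answer: 17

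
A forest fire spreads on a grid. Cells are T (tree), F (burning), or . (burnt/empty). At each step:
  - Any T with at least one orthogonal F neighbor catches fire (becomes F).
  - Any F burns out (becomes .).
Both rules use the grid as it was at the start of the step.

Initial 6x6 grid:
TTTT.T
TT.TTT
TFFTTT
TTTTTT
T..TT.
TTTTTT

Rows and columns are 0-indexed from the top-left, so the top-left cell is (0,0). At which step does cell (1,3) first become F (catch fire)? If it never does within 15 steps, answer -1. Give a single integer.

Step 1: cell (1,3)='T' (+5 fires, +2 burnt)
Step 2: cell (1,3)='F' (+6 fires, +5 burnt)
  -> target ignites at step 2
Step 3: cell (1,3)='.' (+8 fires, +6 burnt)
Step 4: cell (1,3)='.' (+5 fires, +8 burnt)
Step 5: cell (1,3)='.' (+4 fires, +5 burnt)
Step 6: cell (1,3)='.' (+1 fires, +4 burnt)
Step 7: cell (1,3)='.' (+0 fires, +1 burnt)
  fire out at step 7

2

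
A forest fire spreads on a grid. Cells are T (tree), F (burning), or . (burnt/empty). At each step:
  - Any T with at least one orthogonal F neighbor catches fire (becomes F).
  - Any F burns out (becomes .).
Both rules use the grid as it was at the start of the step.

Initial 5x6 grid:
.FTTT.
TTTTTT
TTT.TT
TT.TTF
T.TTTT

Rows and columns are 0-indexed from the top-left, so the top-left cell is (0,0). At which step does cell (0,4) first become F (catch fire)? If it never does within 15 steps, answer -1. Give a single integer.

Step 1: cell (0,4)='T' (+5 fires, +2 burnt)
Step 2: cell (0,4)='T' (+8 fires, +5 burnt)
Step 3: cell (0,4)='F' (+7 fires, +8 burnt)
  -> target ignites at step 3
Step 4: cell (0,4)='.' (+2 fires, +7 burnt)
Step 5: cell (0,4)='.' (+1 fires, +2 burnt)
Step 6: cell (0,4)='.' (+0 fires, +1 burnt)
  fire out at step 6

3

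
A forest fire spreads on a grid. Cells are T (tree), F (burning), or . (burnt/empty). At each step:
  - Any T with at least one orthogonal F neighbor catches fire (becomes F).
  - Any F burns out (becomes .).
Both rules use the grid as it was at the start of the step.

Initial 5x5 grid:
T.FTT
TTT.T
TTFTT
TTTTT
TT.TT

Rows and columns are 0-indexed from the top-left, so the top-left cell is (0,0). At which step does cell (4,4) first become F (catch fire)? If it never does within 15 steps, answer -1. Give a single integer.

Step 1: cell (4,4)='T' (+5 fires, +2 burnt)
Step 2: cell (4,4)='T' (+6 fires, +5 burnt)
Step 3: cell (4,4)='T' (+6 fires, +6 burnt)
Step 4: cell (4,4)='F' (+3 fires, +6 burnt)
  -> target ignites at step 4
Step 5: cell (4,4)='.' (+0 fires, +3 burnt)
  fire out at step 5

4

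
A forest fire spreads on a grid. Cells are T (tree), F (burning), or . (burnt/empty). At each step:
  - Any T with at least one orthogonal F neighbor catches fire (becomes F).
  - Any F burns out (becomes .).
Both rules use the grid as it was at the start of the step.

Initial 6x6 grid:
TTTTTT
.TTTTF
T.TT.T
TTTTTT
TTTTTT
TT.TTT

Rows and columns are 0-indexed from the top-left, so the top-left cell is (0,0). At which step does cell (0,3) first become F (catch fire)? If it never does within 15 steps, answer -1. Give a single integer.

Step 1: cell (0,3)='T' (+3 fires, +1 burnt)
Step 2: cell (0,3)='T' (+3 fires, +3 burnt)
Step 3: cell (0,3)='F' (+5 fires, +3 burnt)
  -> target ignites at step 3
Step 4: cell (0,3)='.' (+6 fires, +5 burnt)
Step 5: cell (0,3)='.' (+4 fires, +6 burnt)
Step 6: cell (0,3)='.' (+4 fires, +4 burnt)
Step 7: cell (0,3)='.' (+2 fires, +4 burnt)
Step 8: cell (0,3)='.' (+3 fires, +2 burnt)
Step 9: cell (0,3)='.' (+1 fires, +3 burnt)
Step 10: cell (0,3)='.' (+0 fires, +1 burnt)
  fire out at step 10

3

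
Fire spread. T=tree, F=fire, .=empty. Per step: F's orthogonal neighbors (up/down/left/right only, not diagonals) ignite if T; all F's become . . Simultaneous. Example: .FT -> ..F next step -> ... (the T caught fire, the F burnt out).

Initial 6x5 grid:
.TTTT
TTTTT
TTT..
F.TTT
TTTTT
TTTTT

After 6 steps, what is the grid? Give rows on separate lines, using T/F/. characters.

Step 1: 2 trees catch fire, 1 burn out
  .TTTT
  TTTTT
  FTT..
  ..TTT
  FTTTT
  TTTTT
Step 2: 4 trees catch fire, 2 burn out
  .TTTT
  FTTTT
  .FT..
  ..TTT
  .FTTT
  FTTTT
Step 3: 4 trees catch fire, 4 burn out
  .TTTT
  .FTTT
  ..F..
  ..TTT
  ..FTT
  .FTTT
Step 4: 5 trees catch fire, 4 burn out
  .FTTT
  ..FTT
  .....
  ..FTT
  ...FT
  ..FTT
Step 5: 5 trees catch fire, 5 burn out
  ..FTT
  ...FT
  .....
  ...FT
  ....F
  ...FT
Step 6: 4 trees catch fire, 5 burn out
  ...FT
  ....F
  .....
  ....F
  .....
  ....F

...FT
....F
.....
....F
.....
....F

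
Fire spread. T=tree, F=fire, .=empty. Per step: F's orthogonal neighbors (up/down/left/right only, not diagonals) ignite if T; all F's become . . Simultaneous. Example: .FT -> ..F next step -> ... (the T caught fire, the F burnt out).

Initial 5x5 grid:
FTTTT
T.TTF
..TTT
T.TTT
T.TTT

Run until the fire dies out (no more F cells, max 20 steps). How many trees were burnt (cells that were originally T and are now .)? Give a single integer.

Answer: 16

Derivation:
Step 1: +5 fires, +2 burnt (F count now 5)
Step 2: +5 fires, +5 burnt (F count now 5)
Step 3: +3 fires, +5 burnt (F count now 3)
Step 4: +2 fires, +3 burnt (F count now 2)
Step 5: +1 fires, +2 burnt (F count now 1)
Step 6: +0 fires, +1 burnt (F count now 0)
Fire out after step 6
Initially T: 18, now '.': 23
Total burnt (originally-T cells now '.'): 16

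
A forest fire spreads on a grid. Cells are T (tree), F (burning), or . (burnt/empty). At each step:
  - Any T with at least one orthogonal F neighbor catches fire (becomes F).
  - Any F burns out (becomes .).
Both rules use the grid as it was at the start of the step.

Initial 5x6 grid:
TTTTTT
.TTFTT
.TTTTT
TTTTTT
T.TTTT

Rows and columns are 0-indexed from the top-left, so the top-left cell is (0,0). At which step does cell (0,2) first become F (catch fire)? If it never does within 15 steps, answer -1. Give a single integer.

Step 1: cell (0,2)='T' (+4 fires, +1 burnt)
Step 2: cell (0,2)='F' (+7 fires, +4 burnt)
  -> target ignites at step 2
Step 3: cell (0,2)='.' (+7 fires, +7 burnt)
Step 4: cell (0,2)='.' (+5 fires, +7 burnt)
Step 5: cell (0,2)='.' (+2 fires, +5 burnt)
Step 6: cell (0,2)='.' (+1 fires, +2 burnt)
Step 7: cell (0,2)='.' (+0 fires, +1 burnt)
  fire out at step 7

2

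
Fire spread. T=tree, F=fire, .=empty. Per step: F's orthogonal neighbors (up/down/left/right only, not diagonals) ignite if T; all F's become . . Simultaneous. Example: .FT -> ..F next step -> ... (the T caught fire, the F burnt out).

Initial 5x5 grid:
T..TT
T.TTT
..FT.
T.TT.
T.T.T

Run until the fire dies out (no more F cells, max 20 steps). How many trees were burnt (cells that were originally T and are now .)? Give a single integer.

Answer: 9

Derivation:
Step 1: +3 fires, +1 burnt (F count now 3)
Step 2: +3 fires, +3 burnt (F count now 3)
Step 3: +2 fires, +3 burnt (F count now 2)
Step 4: +1 fires, +2 burnt (F count now 1)
Step 5: +0 fires, +1 burnt (F count now 0)
Fire out after step 5
Initially T: 14, now '.': 20
Total burnt (originally-T cells now '.'): 9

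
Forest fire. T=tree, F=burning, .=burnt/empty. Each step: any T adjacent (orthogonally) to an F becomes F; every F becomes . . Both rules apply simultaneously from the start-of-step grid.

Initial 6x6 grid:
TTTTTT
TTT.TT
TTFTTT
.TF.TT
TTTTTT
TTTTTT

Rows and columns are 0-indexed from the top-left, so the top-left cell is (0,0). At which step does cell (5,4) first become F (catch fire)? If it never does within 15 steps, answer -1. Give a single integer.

Step 1: cell (5,4)='T' (+5 fires, +2 burnt)
Step 2: cell (5,4)='T' (+7 fires, +5 burnt)
Step 3: cell (5,4)='T' (+10 fires, +7 burnt)
Step 4: cell (5,4)='F' (+7 fires, +10 burnt)
  -> target ignites at step 4
Step 5: cell (5,4)='.' (+2 fires, +7 burnt)
Step 6: cell (5,4)='.' (+0 fires, +2 burnt)
  fire out at step 6

4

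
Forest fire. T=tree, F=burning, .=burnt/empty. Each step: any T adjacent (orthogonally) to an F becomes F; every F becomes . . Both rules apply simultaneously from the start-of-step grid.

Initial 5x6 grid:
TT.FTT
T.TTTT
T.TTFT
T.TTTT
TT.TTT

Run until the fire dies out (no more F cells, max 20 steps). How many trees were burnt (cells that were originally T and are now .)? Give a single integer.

Answer: 16

Derivation:
Step 1: +6 fires, +2 burnt (F count now 6)
Step 2: +7 fires, +6 burnt (F count now 7)
Step 3: +3 fires, +7 burnt (F count now 3)
Step 4: +0 fires, +3 burnt (F count now 0)
Fire out after step 4
Initially T: 23, now '.': 23
Total burnt (originally-T cells now '.'): 16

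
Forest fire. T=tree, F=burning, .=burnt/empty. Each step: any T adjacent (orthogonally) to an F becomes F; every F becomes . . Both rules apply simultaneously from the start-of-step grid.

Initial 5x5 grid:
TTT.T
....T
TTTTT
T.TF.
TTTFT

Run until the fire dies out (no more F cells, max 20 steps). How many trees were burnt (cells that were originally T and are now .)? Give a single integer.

Answer: 13

Derivation:
Step 1: +4 fires, +2 burnt (F count now 4)
Step 2: +3 fires, +4 burnt (F count now 3)
Step 3: +3 fires, +3 burnt (F count now 3)
Step 4: +3 fires, +3 burnt (F count now 3)
Step 5: +0 fires, +3 burnt (F count now 0)
Fire out after step 5
Initially T: 16, now '.': 22
Total burnt (originally-T cells now '.'): 13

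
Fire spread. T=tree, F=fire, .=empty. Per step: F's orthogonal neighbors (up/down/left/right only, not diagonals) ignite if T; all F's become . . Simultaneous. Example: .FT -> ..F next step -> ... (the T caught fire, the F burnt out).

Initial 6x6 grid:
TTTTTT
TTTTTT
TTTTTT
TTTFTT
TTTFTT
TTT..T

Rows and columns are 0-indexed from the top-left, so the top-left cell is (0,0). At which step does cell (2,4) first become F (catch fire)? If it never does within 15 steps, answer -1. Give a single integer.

Step 1: cell (2,4)='T' (+5 fires, +2 burnt)
Step 2: cell (2,4)='F' (+8 fires, +5 burnt)
  -> target ignites at step 2
Step 3: cell (2,4)='.' (+9 fires, +8 burnt)
Step 4: cell (2,4)='.' (+6 fires, +9 burnt)
Step 5: cell (2,4)='.' (+3 fires, +6 burnt)
Step 6: cell (2,4)='.' (+1 fires, +3 burnt)
Step 7: cell (2,4)='.' (+0 fires, +1 burnt)
  fire out at step 7

2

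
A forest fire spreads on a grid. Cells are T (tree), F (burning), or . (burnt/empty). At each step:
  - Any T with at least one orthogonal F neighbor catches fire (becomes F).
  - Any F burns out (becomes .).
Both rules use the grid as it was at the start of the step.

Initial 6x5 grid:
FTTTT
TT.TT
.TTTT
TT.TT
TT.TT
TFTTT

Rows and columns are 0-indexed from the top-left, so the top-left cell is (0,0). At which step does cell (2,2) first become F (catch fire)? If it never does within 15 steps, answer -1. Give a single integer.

Step 1: cell (2,2)='T' (+5 fires, +2 burnt)
Step 2: cell (2,2)='T' (+5 fires, +5 burnt)
Step 3: cell (2,2)='T' (+5 fires, +5 burnt)
Step 4: cell (2,2)='F' (+5 fires, +5 burnt)
  -> target ignites at step 4
Step 5: cell (2,2)='.' (+3 fires, +5 burnt)
Step 6: cell (2,2)='.' (+1 fires, +3 burnt)
Step 7: cell (2,2)='.' (+0 fires, +1 burnt)
  fire out at step 7

4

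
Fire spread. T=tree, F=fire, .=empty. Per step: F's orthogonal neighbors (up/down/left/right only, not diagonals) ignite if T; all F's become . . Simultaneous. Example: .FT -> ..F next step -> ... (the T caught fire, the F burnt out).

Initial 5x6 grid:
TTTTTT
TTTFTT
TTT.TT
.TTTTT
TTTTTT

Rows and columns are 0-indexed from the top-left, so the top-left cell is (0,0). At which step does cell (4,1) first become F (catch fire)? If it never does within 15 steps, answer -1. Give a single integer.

Step 1: cell (4,1)='T' (+3 fires, +1 burnt)
Step 2: cell (4,1)='T' (+6 fires, +3 burnt)
Step 3: cell (4,1)='T' (+7 fires, +6 burnt)
Step 4: cell (4,1)='T' (+7 fires, +7 burnt)
Step 5: cell (4,1)='F' (+3 fires, +7 burnt)
  -> target ignites at step 5
Step 6: cell (4,1)='.' (+1 fires, +3 burnt)
Step 7: cell (4,1)='.' (+0 fires, +1 burnt)
  fire out at step 7

5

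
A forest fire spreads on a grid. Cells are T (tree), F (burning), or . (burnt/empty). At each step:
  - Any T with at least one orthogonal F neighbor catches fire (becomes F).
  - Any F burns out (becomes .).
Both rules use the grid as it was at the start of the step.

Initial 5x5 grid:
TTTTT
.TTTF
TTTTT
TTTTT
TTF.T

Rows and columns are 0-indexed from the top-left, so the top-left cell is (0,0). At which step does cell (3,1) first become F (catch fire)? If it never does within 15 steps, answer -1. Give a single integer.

Step 1: cell (3,1)='T' (+5 fires, +2 burnt)
Step 2: cell (3,1)='F' (+8 fires, +5 burnt)
  -> target ignites at step 2
Step 3: cell (3,1)='.' (+5 fires, +8 burnt)
Step 4: cell (3,1)='.' (+2 fires, +5 burnt)
Step 5: cell (3,1)='.' (+1 fires, +2 burnt)
Step 6: cell (3,1)='.' (+0 fires, +1 burnt)
  fire out at step 6

2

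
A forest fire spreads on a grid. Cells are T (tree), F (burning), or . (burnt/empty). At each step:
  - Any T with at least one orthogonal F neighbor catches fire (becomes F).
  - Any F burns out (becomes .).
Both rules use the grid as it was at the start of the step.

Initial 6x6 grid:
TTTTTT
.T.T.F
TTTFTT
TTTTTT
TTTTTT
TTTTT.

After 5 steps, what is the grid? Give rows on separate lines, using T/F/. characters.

Step 1: 6 trees catch fire, 2 burn out
  TTTTTF
  .T.F..
  TTF.FF
  TTTFTT
  TTTTTT
  TTTTT.
Step 2: 7 trees catch fire, 6 burn out
  TTTFF.
  .T....
  TF....
  TTF.FF
  TTTFTT
  TTTTT.
Step 3: 8 trees catch fire, 7 burn out
  TTF...
  .F....
  F.....
  TF....
  TTF.FF
  TTTFT.
Step 4: 5 trees catch fire, 8 burn out
  TF....
  ......
  ......
  F.....
  TF....
  TTF.F.
Step 5: 3 trees catch fire, 5 burn out
  F.....
  ......
  ......
  ......
  F.....
  TF....

F.....
......
......
......
F.....
TF....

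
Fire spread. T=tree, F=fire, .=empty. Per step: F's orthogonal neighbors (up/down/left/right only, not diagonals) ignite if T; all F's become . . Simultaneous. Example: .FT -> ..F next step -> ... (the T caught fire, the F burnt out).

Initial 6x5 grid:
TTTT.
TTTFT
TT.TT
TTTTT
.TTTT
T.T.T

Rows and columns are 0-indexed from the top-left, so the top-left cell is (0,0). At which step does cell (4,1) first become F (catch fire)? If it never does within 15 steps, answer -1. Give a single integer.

Step 1: cell (4,1)='T' (+4 fires, +1 burnt)
Step 2: cell (4,1)='T' (+4 fires, +4 burnt)
Step 3: cell (4,1)='T' (+6 fires, +4 burnt)
Step 4: cell (4,1)='T' (+5 fires, +6 burnt)
Step 5: cell (4,1)='F' (+4 fires, +5 burnt)
  -> target ignites at step 5
Step 6: cell (4,1)='.' (+0 fires, +4 burnt)
  fire out at step 6

5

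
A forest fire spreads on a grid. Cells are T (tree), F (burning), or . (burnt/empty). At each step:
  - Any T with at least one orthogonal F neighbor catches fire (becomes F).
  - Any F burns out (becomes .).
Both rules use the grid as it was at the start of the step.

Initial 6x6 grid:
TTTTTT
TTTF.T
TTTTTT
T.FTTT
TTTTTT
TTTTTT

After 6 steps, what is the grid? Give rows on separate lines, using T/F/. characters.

Step 1: 6 trees catch fire, 2 burn out
  TTTFTT
  TTF..T
  TTFFTT
  T..FTT
  TTFTTT
  TTTTTT
Step 2: 9 trees catch fire, 6 burn out
  TTF.FT
  TF...T
  TF..FT
  T...FT
  TF.FTT
  TTFTTT
Step 3: 10 trees catch fire, 9 burn out
  TF...F
  F....T
  F....F
  T....F
  F...FT
  TF.FTT
Step 4: 6 trees catch fire, 10 burn out
  F.....
  .....F
  ......
  F.....
  .....F
  F...FT
Step 5: 1 trees catch fire, 6 burn out
  ......
  ......
  ......
  ......
  ......
  .....F
Step 6: 0 trees catch fire, 1 burn out
  ......
  ......
  ......
  ......
  ......
  ......

......
......
......
......
......
......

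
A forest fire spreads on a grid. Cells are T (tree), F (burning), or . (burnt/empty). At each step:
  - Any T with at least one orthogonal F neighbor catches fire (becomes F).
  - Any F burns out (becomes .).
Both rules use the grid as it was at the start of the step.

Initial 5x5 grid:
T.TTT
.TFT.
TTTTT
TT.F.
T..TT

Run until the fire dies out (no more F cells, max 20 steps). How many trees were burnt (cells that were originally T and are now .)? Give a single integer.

Step 1: +6 fires, +2 burnt (F count now 6)
Step 2: +4 fires, +6 burnt (F count now 4)
Step 3: +3 fires, +4 burnt (F count now 3)
Step 4: +1 fires, +3 burnt (F count now 1)
Step 5: +1 fires, +1 burnt (F count now 1)
Step 6: +0 fires, +1 burnt (F count now 0)
Fire out after step 6
Initially T: 16, now '.': 24
Total burnt (originally-T cells now '.'): 15

Answer: 15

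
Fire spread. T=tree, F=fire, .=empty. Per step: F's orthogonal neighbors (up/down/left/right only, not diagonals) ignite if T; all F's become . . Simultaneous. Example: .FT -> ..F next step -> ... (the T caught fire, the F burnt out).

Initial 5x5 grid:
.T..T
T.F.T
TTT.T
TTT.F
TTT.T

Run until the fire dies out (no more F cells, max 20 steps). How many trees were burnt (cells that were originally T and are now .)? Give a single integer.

Step 1: +3 fires, +2 burnt (F count now 3)
Step 2: +3 fires, +3 burnt (F count now 3)
Step 3: +4 fires, +3 burnt (F count now 4)
Step 4: +3 fires, +4 burnt (F count now 3)
Step 5: +1 fires, +3 burnt (F count now 1)
Step 6: +0 fires, +1 burnt (F count now 0)
Fire out after step 6
Initially T: 15, now '.': 24
Total burnt (originally-T cells now '.'): 14

Answer: 14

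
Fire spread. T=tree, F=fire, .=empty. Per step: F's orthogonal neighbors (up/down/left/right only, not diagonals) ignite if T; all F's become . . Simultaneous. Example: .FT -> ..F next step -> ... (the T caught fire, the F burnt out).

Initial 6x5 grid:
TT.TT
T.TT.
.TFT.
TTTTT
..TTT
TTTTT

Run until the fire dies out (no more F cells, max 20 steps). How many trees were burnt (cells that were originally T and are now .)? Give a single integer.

Step 1: +4 fires, +1 burnt (F count now 4)
Step 2: +4 fires, +4 burnt (F count now 4)
Step 3: +5 fires, +4 burnt (F count now 5)
Step 4: +4 fires, +5 burnt (F count now 4)
Step 5: +2 fires, +4 burnt (F count now 2)
Step 6: +0 fires, +2 burnt (F count now 0)
Fire out after step 6
Initially T: 22, now '.': 27
Total burnt (originally-T cells now '.'): 19

Answer: 19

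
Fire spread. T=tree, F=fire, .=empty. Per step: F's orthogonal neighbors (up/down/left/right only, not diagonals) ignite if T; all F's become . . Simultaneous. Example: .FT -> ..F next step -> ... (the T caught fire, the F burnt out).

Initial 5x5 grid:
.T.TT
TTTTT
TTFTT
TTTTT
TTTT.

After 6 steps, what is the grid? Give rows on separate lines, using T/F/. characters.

Step 1: 4 trees catch fire, 1 burn out
  .T.TT
  TTFTT
  TF.FT
  TTFTT
  TTTT.
Step 2: 7 trees catch fire, 4 burn out
  .T.TT
  TF.FT
  F...F
  TF.FT
  TTFT.
Step 3: 8 trees catch fire, 7 burn out
  .F.FT
  F...F
  .....
  F...F
  TF.F.
Step 4: 2 trees catch fire, 8 burn out
  ....F
  .....
  .....
  .....
  F....
Step 5: 0 trees catch fire, 2 burn out
  .....
  .....
  .....
  .....
  .....
Step 6: 0 trees catch fire, 0 burn out
  .....
  .....
  .....
  .....
  .....

.....
.....
.....
.....
.....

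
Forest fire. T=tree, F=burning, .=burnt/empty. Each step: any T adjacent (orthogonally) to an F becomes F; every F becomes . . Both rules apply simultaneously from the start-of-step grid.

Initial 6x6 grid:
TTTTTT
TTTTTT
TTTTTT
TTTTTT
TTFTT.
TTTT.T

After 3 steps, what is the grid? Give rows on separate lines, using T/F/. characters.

Step 1: 4 trees catch fire, 1 burn out
  TTTTTT
  TTTTTT
  TTTTTT
  TTFTTT
  TF.FT.
  TTFT.T
Step 2: 7 trees catch fire, 4 burn out
  TTTTTT
  TTTTTT
  TTFTTT
  TF.FTT
  F...F.
  TF.F.T
Step 3: 6 trees catch fire, 7 burn out
  TTTTTT
  TTFTTT
  TF.FTT
  F...FT
  ......
  F....T

TTTTTT
TTFTTT
TF.FTT
F...FT
......
F....T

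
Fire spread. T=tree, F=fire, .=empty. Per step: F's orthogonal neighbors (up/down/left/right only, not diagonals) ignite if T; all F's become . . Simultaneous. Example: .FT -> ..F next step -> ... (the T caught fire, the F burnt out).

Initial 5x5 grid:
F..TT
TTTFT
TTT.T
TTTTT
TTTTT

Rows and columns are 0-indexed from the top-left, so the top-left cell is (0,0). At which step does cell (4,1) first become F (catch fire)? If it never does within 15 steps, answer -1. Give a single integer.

Step 1: cell (4,1)='T' (+4 fires, +2 burnt)
Step 2: cell (4,1)='T' (+5 fires, +4 burnt)
Step 3: cell (4,1)='T' (+4 fires, +5 burnt)
Step 4: cell (4,1)='T' (+5 fires, +4 burnt)
Step 5: cell (4,1)='F' (+2 fires, +5 burnt)
  -> target ignites at step 5
Step 6: cell (4,1)='.' (+0 fires, +2 burnt)
  fire out at step 6

5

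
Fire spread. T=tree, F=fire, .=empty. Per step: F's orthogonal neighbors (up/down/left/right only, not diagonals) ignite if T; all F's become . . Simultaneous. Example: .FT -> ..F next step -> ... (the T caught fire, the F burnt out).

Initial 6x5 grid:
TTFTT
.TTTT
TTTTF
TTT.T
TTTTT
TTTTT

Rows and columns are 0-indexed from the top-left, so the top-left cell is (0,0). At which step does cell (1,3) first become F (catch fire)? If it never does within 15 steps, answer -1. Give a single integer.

Step 1: cell (1,3)='T' (+6 fires, +2 burnt)
Step 2: cell (1,3)='F' (+6 fires, +6 burnt)
  -> target ignites at step 2
Step 3: cell (1,3)='.' (+4 fires, +6 burnt)
Step 4: cell (1,3)='.' (+4 fires, +4 burnt)
Step 5: cell (1,3)='.' (+3 fires, +4 burnt)
Step 6: cell (1,3)='.' (+2 fires, +3 burnt)
Step 7: cell (1,3)='.' (+1 fires, +2 burnt)
Step 8: cell (1,3)='.' (+0 fires, +1 burnt)
  fire out at step 8

2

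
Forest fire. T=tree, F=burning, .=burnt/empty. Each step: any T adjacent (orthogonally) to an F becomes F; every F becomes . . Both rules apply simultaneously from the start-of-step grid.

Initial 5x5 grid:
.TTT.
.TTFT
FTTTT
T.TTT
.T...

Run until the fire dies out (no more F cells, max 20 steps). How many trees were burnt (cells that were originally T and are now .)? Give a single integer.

Step 1: +6 fires, +2 burnt (F count now 6)
Step 2: +5 fires, +6 burnt (F count now 5)
Step 3: +3 fires, +5 burnt (F count now 3)
Step 4: +0 fires, +3 burnt (F count now 0)
Fire out after step 4
Initially T: 15, now '.': 24
Total burnt (originally-T cells now '.'): 14

Answer: 14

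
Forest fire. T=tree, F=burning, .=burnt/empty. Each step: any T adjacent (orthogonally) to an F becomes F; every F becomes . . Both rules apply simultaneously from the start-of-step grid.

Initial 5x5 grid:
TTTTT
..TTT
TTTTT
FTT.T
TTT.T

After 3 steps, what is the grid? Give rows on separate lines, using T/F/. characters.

Step 1: 3 trees catch fire, 1 burn out
  TTTTT
  ..TTT
  FTTTT
  .FT.T
  FTT.T
Step 2: 3 trees catch fire, 3 burn out
  TTTTT
  ..TTT
  .FTTT
  ..F.T
  .FT.T
Step 3: 2 trees catch fire, 3 burn out
  TTTTT
  ..TTT
  ..FTT
  ....T
  ..F.T

TTTTT
..TTT
..FTT
....T
..F.T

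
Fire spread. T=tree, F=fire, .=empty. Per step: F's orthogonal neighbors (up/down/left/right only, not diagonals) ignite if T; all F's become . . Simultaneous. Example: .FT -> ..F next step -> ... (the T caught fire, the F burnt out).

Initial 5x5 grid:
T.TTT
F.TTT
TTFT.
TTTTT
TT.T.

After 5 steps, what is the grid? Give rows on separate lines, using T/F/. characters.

Step 1: 6 trees catch fire, 2 burn out
  F.TTT
  ..FTT
  FF.F.
  TTFTT
  TT.T.
Step 2: 5 trees catch fire, 6 burn out
  ..FTT
  ...FT
  .....
  FF.FT
  TT.T.
Step 3: 6 trees catch fire, 5 burn out
  ...FT
  ....F
  .....
  ....F
  FF.F.
Step 4: 1 trees catch fire, 6 burn out
  ....F
  .....
  .....
  .....
  .....
Step 5: 0 trees catch fire, 1 burn out
  .....
  .....
  .....
  .....
  .....

.....
.....
.....
.....
.....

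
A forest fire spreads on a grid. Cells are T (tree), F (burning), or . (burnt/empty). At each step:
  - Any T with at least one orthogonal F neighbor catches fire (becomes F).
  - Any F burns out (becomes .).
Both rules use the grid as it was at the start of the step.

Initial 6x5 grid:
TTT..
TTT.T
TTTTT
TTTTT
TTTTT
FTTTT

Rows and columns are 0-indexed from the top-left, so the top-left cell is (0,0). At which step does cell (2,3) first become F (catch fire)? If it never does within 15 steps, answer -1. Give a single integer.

Step 1: cell (2,3)='T' (+2 fires, +1 burnt)
Step 2: cell (2,3)='T' (+3 fires, +2 burnt)
Step 3: cell (2,3)='T' (+4 fires, +3 burnt)
Step 4: cell (2,3)='T' (+5 fires, +4 burnt)
Step 5: cell (2,3)='T' (+5 fires, +5 burnt)
Step 6: cell (2,3)='F' (+4 fires, +5 burnt)
  -> target ignites at step 6
Step 7: cell (2,3)='.' (+2 fires, +4 burnt)
Step 8: cell (2,3)='.' (+1 fires, +2 burnt)
Step 9: cell (2,3)='.' (+0 fires, +1 burnt)
  fire out at step 9

6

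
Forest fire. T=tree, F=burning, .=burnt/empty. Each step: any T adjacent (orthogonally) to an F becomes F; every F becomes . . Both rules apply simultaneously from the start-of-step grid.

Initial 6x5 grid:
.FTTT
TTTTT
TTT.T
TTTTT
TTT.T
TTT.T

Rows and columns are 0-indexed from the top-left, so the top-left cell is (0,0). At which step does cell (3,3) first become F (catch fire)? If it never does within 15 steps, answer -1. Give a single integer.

Step 1: cell (3,3)='T' (+2 fires, +1 burnt)
Step 2: cell (3,3)='T' (+4 fires, +2 burnt)
Step 3: cell (3,3)='T' (+5 fires, +4 burnt)
Step 4: cell (3,3)='T' (+4 fires, +5 burnt)
Step 5: cell (3,3)='F' (+5 fires, +4 burnt)
  -> target ignites at step 5
Step 6: cell (3,3)='.' (+3 fires, +5 burnt)
Step 7: cell (3,3)='.' (+1 fires, +3 burnt)
Step 8: cell (3,3)='.' (+1 fires, +1 burnt)
Step 9: cell (3,3)='.' (+0 fires, +1 burnt)
  fire out at step 9

5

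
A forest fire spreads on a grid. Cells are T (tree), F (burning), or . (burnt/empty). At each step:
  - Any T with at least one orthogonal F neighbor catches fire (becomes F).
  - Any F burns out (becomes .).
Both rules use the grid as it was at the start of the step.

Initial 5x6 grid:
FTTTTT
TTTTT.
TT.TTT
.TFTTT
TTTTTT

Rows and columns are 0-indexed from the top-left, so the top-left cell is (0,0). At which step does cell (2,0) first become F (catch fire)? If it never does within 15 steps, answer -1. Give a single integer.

Step 1: cell (2,0)='T' (+5 fires, +2 burnt)
Step 2: cell (2,0)='F' (+8 fires, +5 burnt)
  -> target ignites at step 2
Step 3: cell (2,0)='.' (+7 fires, +8 burnt)
Step 4: cell (2,0)='.' (+4 fires, +7 burnt)
Step 5: cell (2,0)='.' (+1 fires, +4 burnt)
Step 6: cell (2,0)='.' (+0 fires, +1 burnt)
  fire out at step 6

2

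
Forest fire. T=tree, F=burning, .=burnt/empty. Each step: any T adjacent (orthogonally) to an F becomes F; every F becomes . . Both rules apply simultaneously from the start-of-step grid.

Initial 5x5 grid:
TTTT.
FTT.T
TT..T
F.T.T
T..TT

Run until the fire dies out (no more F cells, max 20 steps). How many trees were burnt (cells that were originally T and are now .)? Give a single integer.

Answer: 9

Derivation:
Step 1: +4 fires, +2 burnt (F count now 4)
Step 2: +3 fires, +4 burnt (F count now 3)
Step 3: +1 fires, +3 burnt (F count now 1)
Step 4: +1 fires, +1 burnt (F count now 1)
Step 5: +0 fires, +1 burnt (F count now 0)
Fire out after step 5
Initially T: 15, now '.': 19
Total burnt (originally-T cells now '.'): 9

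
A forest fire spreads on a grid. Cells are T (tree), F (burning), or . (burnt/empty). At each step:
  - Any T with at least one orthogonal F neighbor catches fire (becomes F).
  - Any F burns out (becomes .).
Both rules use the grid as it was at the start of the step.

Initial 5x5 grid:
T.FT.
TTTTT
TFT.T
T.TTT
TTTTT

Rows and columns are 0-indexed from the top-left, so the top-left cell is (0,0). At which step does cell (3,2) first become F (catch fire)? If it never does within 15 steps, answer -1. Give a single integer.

Step 1: cell (3,2)='T' (+5 fires, +2 burnt)
Step 2: cell (3,2)='F' (+4 fires, +5 burnt)
  -> target ignites at step 2
Step 3: cell (3,2)='.' (+5 fires, +4 burnt)
Step 4: cell (3,2)='.' (+4 fires, +5 burnt)
Step 5: cell (3,2)='.' (+1 fires, +4 burnt)
Step 6: cell (3,2)='.' (+0 fires, +1 burnt)
  fire out at step 6

2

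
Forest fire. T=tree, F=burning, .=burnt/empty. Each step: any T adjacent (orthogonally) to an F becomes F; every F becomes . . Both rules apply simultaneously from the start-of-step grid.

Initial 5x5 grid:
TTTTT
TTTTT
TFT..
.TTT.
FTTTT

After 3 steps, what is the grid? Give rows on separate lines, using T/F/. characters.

Step 1: 5 trees catch fire, 2 burn out
  TTTTT
  TFTTT
  F.F..
  .FTT.
  .FTTT
Step 2: 5 trees catch fire, 5 burn out
  TFTTT
  F.FTT
  .....
  ..FT.
  ..FTT
Step 3: 5 trees catch fire, 5 burn out
  F.FTT
  ...FT
  .....
  ...F.
  ...FT

F.FTT
...FT
.....
...F.
...FT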